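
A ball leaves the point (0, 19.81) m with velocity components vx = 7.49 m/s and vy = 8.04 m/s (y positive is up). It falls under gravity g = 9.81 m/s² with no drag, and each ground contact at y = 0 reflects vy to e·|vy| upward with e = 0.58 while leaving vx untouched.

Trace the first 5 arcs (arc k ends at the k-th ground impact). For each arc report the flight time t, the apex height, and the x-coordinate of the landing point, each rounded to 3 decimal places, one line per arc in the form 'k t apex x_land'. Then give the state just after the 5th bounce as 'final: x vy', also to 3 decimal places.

1 2.990 23.105 22.395
2 2.518 7.772 41.251
3 1.460 2.615 52.188
4 0.847 0.880 58.532
5 0.491 0.296 62.211
final: 62.211 1.397

Arc 1: start y=19.810, vy=8.040 → t=2.990, apex=23.105, x_land=22.395, impact vy=-21.291
  bounce: vy ← 0.58·21.291 = 12.349
Arc 2: start y=0.000, vy=12.349 → t=2.518, apex=7.772, x_land=41.251, impact vy=-12.349
  bounce: vy ← 0.58·12.349 = 7.162
Arc 3: start y=0.000, vy=7.162 → t=1.460, apex=2.615, x_land=52.188, impact vy=-7.162
  bounce: vy ← 0.58·7.162 = 4.154
Arc 4: start y=0.000, vy=4.154 → t=0.847, apex=0.880, x_land=58.532, impact vy=-4.154
  bounce: vy ← 0.58·4.154 = 2.409
Arc 5: start y=0.000, vy=2.409 → t=0.491, apex=0.296, x_land=62.211, impact vy=-2.409
  bounce: vy ← 0.58·2.409 = 1.397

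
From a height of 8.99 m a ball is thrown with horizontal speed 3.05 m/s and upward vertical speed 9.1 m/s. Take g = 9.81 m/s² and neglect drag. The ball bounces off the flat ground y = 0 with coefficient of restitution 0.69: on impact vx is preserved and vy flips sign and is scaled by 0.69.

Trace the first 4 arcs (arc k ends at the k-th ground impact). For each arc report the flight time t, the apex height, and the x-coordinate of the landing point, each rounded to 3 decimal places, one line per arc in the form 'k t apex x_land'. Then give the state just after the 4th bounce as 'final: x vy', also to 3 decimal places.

1 2.569 13.211 7.835
2 2.265 6.290 14.742
3 1.563 2.994 19.508
4 1.078 1.426 22.797
final: 22.797 3.649

Arc 1: start y=8.990, vy=9.100 → t=2.569, apex=13.211, x_land=7.835, impact vy=-16.099
  bounce: vy ← 0.69·16.099 = 11.109
Arc 2: start y=0.000, vy=11.109 → t=2.265, apex=6.290, x_land=14.742, impact vy=-11.109
  bounce: vy ← 0.69·11.109 = 7.665
Arc 3: start y=0.000, vy=7.665 → t=1.563, apex=2.994, x_land=19.508, impact vy=-7.665
  bounce: vy ← 0.69·7.665 = 5.289
Arc 4: start y=0.000, vy=5.289 → t=1.078, apex=1.426, x_land=22.797, impact vy=-5.289
  bounce: vy ← 0.69·5.289 = 3.649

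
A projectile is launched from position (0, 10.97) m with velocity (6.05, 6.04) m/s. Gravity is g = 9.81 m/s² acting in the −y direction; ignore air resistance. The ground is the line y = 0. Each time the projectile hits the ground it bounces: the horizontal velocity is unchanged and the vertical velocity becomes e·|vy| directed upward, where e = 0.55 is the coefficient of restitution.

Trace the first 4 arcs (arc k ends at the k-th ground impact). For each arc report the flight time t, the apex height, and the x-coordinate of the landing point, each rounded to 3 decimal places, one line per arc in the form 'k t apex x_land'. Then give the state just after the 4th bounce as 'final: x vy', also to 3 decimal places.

1 2.233 12.829 13.509
2 1.779 3.881 24.272
3 0.978 1.174 30.192
4 0.538 0.355 33.448
final: 33.448 1.452

Arc 1: start y=10.970, vy=6.040 → t=2.233, apex=12.829, x_land=13.509, impact vy=-15.865
  bounce: vy ← 0.55·15.865 = 8.726
Arc 2: start y=0.000, vy=8.726 → t=1.779, apex=3.881, x_land=24.272, impact vy=-8.726
  bounce: vy ← 0.55·8.726 = 4.799
Arc 3: start y=0.000, vy=4.799 → t=0.978, apex=1.174, x_land=30.192, impact vy=-4.799
  bounce: vy ← 0.55·4.799 = 2.640
Arc 4: start y=0.000, vy=2.640 → t=0.538, apex=0.355, x_land=33.448, impact vy=-2.640
  bounce: vy ← 0.55·2.640 = 1.452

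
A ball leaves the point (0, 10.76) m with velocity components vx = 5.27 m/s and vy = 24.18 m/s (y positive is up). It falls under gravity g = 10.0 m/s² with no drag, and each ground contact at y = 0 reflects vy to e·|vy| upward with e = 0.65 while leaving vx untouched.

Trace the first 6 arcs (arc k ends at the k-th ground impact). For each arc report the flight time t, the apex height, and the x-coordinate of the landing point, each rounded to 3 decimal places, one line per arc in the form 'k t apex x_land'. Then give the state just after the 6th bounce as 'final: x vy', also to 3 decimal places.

Arc 1: start y=10.760, vy=24.180 → t=5.246, apex=39.994, x_land=27.647, impact vy=-28.282
  bounce: vy ← 0.65·28.282 = 18.383
Arc 2: start y=0.000, vy=18.383 → t=3.677, apex=16.897, x_land=47.023, impact vy=-18.383
  bounce: vy ← 0.65·18.383 = 11.949
Arc 3: start y=0.000, vy=11.949 → t=2.390, apex=7.139, x_land=59.618, impact vy=-11.949
  bounce: vy ← 0.65·11.949 = 7.767
Arc 4: start y=0.000, vy=7.767 → t=1.553, apex=3.016, x_land=67.804, impact vy=-7.767
  bounce: vy ← 0.65·7.767 = 5.049
Arc 5: start y=0.000, vy=5.049 → t=1.010, apex=1.274, x_land=73.125, impact vy=-5.049
  bounce: vy ← 0.65·5.049 = 3.282
Arc 6: start y=0.000, vy=3.282 → t=0.656, apex=0.538, x_land=76.584, impact vy=-3.282
  bounce: vy ← 0.65·3.282 = 2.133

1 5.246 39.994 27.647
2 3.677 16.897 47.023
3 2.390 7.139 59.618
4 1.553 3.016 67.804
5 1.010 1.274 73.125
6 0.656 0.538 76.584
final: 76.584 2.133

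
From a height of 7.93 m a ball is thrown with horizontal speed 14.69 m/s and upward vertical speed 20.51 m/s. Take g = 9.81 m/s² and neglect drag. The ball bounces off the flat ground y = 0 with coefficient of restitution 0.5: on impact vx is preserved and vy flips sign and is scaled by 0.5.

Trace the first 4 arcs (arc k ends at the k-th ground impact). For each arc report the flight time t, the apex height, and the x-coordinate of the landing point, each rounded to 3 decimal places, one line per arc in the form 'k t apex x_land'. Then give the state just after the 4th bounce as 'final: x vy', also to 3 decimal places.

Arc 1: start y=7.930, vy=20.510 → t=4.538, apex=29.370, x_land=66.659, impact vy=-24.005
  bounce: vy ← 0.5·24.005 = 12.003
Arc 2: start y=0.000, vy=12.003 → t=2.447, apex=7.343, x_land=102.606, impact vy=-12.003
  bounce: vy ← 0.5·12.003 = 6.001
Arc 3: start y=0.000, vy=6.001 → t=1.224, apex=1.836, x_land=120.579, impact vy=-6.001
  bounce: vy ← 0.5·6.001 = 3.001
Arc 4: start y=0.000, vy=3.001 → t=0.612, apex=0.459, x_land=129.566, impact vy=-3.001
  bounce: vy ← 0.5·3.001 = 1.500

1 4.538 29.370 66.659
2 2.447 7.343 102.606
3 1.224 1.836 120.579
4 0.612 0.459 129.566
final: 129.566 1.500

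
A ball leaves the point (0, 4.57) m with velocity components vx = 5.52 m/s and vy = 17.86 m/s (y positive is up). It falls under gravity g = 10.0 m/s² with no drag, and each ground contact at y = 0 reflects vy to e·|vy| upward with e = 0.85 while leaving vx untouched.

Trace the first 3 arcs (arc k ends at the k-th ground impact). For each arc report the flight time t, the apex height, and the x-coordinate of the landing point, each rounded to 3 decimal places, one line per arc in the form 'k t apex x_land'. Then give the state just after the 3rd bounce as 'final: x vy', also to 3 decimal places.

1 3.812 20.519 21.041
2 3.444 14.825 40.051
3 2.927 10.711 56.209
final: 56.209 12.441

Arc 1: start y=4.570, vy=17.860 → t=3.812, apex=20.519, x_land=21.041, impact vy=-20.258
  bounce: vy ← 0.85·20.258 = 17.219
Arc 2: start y=0.000, vy=17.219 → t=3.444, apex=14.825, x_land=40.051, impact vy=-17.219
  bounce: vy ← 0.85·17.219 = 14.636
Arc 3: start y=0.000, vy=14.636 → t=2.927, apex=10.711, x_land=56.209, impact vy=-14.636
  bounce: vy ← 0.85·14.636 = 12.441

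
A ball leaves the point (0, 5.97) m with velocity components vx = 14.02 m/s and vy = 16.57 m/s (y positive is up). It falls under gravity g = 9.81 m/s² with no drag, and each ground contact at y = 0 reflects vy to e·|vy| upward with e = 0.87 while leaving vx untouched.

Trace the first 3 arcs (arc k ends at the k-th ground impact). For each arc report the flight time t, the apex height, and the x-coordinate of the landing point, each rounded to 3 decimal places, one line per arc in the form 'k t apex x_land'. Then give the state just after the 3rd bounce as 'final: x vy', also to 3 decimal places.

Arc 1: start y=5.970, vy=16.570 → t=3.707, apex=19.964, x_land=51.966, impact vy=-19.791
  bounce: vy ← 0.87·19.791 = 17.218
Arc 2: start y=0.000, vy=17.218 → t=3.510, apex=15.111, x_land=101.182, impact vy=-17.218
  bounce: vy ← 0.87·17.218 = 14.980
Arc 3: start y=0.000, vy=14.980 → t=3.054, apex=11.437, x_land=143.999, impact vy=-14.980
  bounce: vy ← 0.87·14.980 = 13.033

1 3.707 19.964 51.966
2 3.510 15.111 101.182
3 3.054 11.437 143.999
final: 143.999 13.033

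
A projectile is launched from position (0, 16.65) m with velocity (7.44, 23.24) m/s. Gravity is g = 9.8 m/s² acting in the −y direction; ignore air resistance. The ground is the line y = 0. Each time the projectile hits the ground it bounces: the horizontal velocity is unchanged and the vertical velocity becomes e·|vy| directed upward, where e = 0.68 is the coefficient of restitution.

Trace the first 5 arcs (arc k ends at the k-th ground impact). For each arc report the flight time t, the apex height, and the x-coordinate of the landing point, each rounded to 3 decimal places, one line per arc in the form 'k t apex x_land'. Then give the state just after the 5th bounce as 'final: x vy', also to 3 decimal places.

Arc 1: start y=16.650, vy=23.240 → t=5.375, apex=44.206, x_land=39.990, impact vy=-29.435
  bounce: vy ← 0.68·29.435 = 20.016
Arc 2: start y=0.000, vy=20.016 → t=4.085, apex=20.441, x_land=70.382, impact vy=-20.016
  bounce: vy ← 0.68·20.016 = 13.611
Arc 3: start y=0.000, vy=13.611 → t=2.778, apex=9.452, x_land=91.048, impact vy=-13.611
  bounce: vy ← 0.68·13.611 = 9.255
Arc 4: start y=0.000, vy=9.255 → t=1.889, apex=4.371, x_land=105.101, impact vy=-9.255
  bounce: vy ← 0.68·9.255 = 6.294
Arc 5: start y=0.000, vy=6.294 → t=1.284, apex=2.021, x_land=114.657, impact vy=-6.294
  bounce: vy ← 0.68·6.294 = 4.280

1 5.375 44.206 39.990
2 4.085 20.441 70.382
3 2.778 9.452 91.048
4 1.889 4.371 105.101
5 1.284 2.021 114.657
final: 114.657 4.280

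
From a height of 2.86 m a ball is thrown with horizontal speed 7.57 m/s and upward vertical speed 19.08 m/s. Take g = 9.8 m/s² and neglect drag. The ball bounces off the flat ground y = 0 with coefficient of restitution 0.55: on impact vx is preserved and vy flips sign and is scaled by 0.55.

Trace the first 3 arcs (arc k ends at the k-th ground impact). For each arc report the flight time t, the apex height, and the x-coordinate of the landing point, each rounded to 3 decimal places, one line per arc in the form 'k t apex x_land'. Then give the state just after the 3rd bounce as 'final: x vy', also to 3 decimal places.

1 4.038 21.434 30.571
2 2.301 6.484 47.986
3 1.265 1.961 57.565
final: 57.565 3.410

Arc 1: start y=2.860, vy=19.080 → t=4.038, apex=21.434, x_land=30.571, impact vy=-20.496
  bounce: vy ← 0.55·20.496 = 11.273
Arc 2: start y=0.000, vy=11.273 → t=2.301, apex=6.484, x_land=47.986, impact vy=-11.273
  bounce: vy ← 0.55·11.273 = 6.200
Arc 3: start y=0.000, vy=6.200 → t=1.265, apex=1.961, x_land=57.565, impact vy=-6.200
  bounce: vy ← 0.55·6.200 = 3.410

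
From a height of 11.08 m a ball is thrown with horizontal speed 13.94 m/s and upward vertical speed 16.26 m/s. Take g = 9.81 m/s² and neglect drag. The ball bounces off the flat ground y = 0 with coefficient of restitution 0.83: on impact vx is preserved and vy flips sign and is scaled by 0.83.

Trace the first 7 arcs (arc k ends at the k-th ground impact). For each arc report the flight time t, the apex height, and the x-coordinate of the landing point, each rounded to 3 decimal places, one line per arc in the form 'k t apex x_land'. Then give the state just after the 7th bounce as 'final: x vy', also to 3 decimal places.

1 3.895 24.555 54.296
2 3.714 16.916 106.071
3 3.083 11.654 149.045
4 2.559 8.028 184.713
5 2.124 5.531 214.318
6 1.763 3.810 238.889
7 1.463 2.625 259.284
final: 259.284 5.956

Arc 1: start y=11.080, vy=16.260 → t=3.895, apex=24.555, x_land=54.296, impact vy=-21.949
  bounce: vy ← 0.83·21.949 = 18.218
Arc 2: start y=0.000, vy=18.218 → t=3.714, apex=16.916, x_land=106.071, impact vy=-18.218
  bounce: vy ← 0.83·18.218 = 15.121
Arc 3: start y=0.000, vy=15.121 → t=3.083, apex=11.654, x_land=149.045, impact vy=-15.121
  bounce: vy ← 0.83·15.121 = 12.550
Arc 4: start y=0.000, vy=12.550 → t=2.559, apex=8.028, x_land=184.713, impact vy=-12.550
  bounce: vy ← 0.83·12.550 = 10.417
Arc 5: start y=0.000, vy=10.417 → t=2.124, apex=5.531, x_land=214.318, impact vy=-10.417
  bounce: vy ← 0.83·10.417 = 8.646
Arc 6: start y=0.000, vy=8.646 → t=1.763, apex=3.810, x_land=238.889, impact vy=-8.646
  bounce: vy ← 0.83·8.646 = 7.176
Arc 7: start y=0.000, vy=7.176 → t=1.463, apex=2.625, x_land=259.284, impact vy=-7.176
  bounce: vy ← 0.83·7.176 = 5.956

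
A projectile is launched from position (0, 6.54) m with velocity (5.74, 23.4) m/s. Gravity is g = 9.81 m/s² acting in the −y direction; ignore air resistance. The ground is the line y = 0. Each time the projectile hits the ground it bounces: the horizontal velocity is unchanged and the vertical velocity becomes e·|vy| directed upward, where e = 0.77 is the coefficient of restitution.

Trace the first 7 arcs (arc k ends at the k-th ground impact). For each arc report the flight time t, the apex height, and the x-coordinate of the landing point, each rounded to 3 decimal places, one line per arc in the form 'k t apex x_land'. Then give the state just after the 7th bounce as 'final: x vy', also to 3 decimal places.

Arc 1: start y=6.540, vy=23.400 → t=5.035, apex=34.448, x_land=28.903, impact vy=-25.998
  bounce: vy ← 0.77·25.998 = 20.018
Arc 2: start y=0.000, vy=20.018 → t=4.081, apex=20.424, x_land=52.329, impact vy=-20.018
  bounce: vy ← 0.77·20.018 = 15.414
Arc 3: start y=0.000, vy=15.414 → t=3.143, apex=12.110, x_land=70.367, impact vy=-15.414
  bounce: vy ← 0.77·15.414 = 11.869
Arc 4: start y=0.000, vy=11.869 → t=2.420, apex=7.180, x_land=84.256, impact vy=-11.869
  bounce: vy ← 0.77·11.869 = 9.139
Arc 5: start y=0.000, vy=9.139 → t=1.863, apex=4.257, x_land=94.951, impact vy=-9.139
  bounce: vy ← 0.77·9.139 = 7.037
Arc 6: start y=0.000, vy=7.037 → t=1.435, apex=2.524, x_land=103.186, impact vy=-7.037
  bounce: vy ← 0.77·7.037 = 5.418
Arc 7: start y=0.000, vy=5.418 → t=1.105, apex=1.496, x_land=109.527, impact vy=-5.418
  bounce: vy ← 0.77·5.418 = 4.172

1 5.035 34.448 28.903
2 4.081 20.424 52.329
3 3.143 12.110 70.367
4 2.420 7.180 84.256
5 1.863 4.257 94.951
6 1.435 2.524 103.186
7 1.105 1.496 109.527
final: 109.527 4.172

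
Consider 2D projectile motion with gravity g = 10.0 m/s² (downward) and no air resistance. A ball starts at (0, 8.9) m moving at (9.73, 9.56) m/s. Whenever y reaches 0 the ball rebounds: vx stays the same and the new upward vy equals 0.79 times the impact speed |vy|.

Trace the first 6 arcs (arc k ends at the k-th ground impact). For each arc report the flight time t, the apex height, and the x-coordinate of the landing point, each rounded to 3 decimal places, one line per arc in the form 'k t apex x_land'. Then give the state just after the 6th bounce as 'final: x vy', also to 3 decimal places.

1 2.597 13.470 25.272
2 2.593 8.406 50.505
3 2.049 5.246 70.438
4 1.618 3.274 86.186
5 1.279 2.043 98.627
6 1.010 1.275 108.455
final: 108.455 3.990

Arc 1: start y=8.900, vy=9.560 → t=2.597, apex=13.470, x_land=25.272, impact vy=-16.413
  bounce: vy ← 0.79·16.413 = 12.966
Arc 2: start y=0.000, vy=12.966 → t=2.593, apex=8.406, x_land=50.505, impact vy=-12.966
  bounce: vy ← 0.79·12.966 = 10.243
Arc 3: start y=0.000, vy=10.243 → t=2.049, apex=5.246, x_land=70.438, impact vy=-10.243
  bounce: vy ← 0.79·10.243 = 8.092
Arc 4: start y=0.000, vy=8.092 → t=1.618, apex=3.274, x_land=86.186, impact vy=-8.092
  bounce: vy ← 0.79·8.092 = 6.393
Arc 5: start y=0.000, vy=6.393 → t=1.279, apex=2.043, x_land=98.627, impact vy=-6.393
  bounce: vy ← 0.79·6.393 = 5.050
Arc 6: start y=0.000, vy=5.050 → t=1.010, apex=1.275, x_land=108.455, impact vy=-5.050
  bounce: vy ← 0.79·5.050 = 3.990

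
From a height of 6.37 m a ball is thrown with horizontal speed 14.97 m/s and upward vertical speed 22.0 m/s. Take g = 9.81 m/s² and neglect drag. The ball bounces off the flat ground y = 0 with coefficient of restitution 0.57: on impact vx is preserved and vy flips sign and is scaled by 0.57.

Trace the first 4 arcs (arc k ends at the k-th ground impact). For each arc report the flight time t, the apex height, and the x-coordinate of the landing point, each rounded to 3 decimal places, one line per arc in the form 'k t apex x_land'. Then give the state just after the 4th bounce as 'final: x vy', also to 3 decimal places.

Arc 1: start y=6.370, vy=22.000 → t=4.758, apex=31.039, x_land=71.230, impact vy=-24.678
  bounce: vy ← 0.57·24.678 = 14.066
Arc 2: start y=0.000, vy=14.066 → t=2.868, apex=10.084, x_land=114.159, impact vy=-14.066
  bounce: vy ← 0.57·14.066 = 8.018
Arc 3: start y=0.000, vy=8.018 → t=1.635, apex=3.276, x_land=138.629, impact vy=-8.018
  bounce: vy ← 0.57·8.018 = 4.570
Arc 4: start y=0.000, vy=4.570 → t=0.932, apex=1.065, x_land=152.577, impact vy=-4.570
  bounce: vy ← 0.57·4.570 = 2.605

1 4.758 31.039 71.230
2 2.868 10.084 114.159
3 1.635 3.276 138.629
4 0.932 1.065 152.577
final: 152.577 2.605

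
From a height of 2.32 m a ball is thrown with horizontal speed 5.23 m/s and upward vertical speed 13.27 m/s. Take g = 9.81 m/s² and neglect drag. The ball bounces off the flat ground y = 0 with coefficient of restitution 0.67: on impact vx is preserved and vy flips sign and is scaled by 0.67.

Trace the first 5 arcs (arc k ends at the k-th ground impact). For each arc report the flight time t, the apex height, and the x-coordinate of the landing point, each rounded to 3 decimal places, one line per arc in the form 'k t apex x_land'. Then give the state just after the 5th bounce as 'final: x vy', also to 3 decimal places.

1 2.870 11.295 15.011
2 2.033 5.070 25.646
3 1.362 2.276 32.771
4 0.913 1.022 37.545
5 0.612 0.459 40.744
final: 40.744 2.010

Arc 1: start y=2.320, vy=13.270 → t=2.870, apex=11.295, x_land=15.011, impact vy=-14.887
  bounce: vy ← 0.67·14.887 = 9.974
Arc 2: start y=0.000, vy=9.974 → t=2.033, apex=5.070, x_land=25.646, impact vy=-9.974
  bounce: vy ← 0.67·9.974 = 6.683
Arc 3: start y=0.000, vy=6.683 → t=1.362, apex=2.276, x_land=32.771, impact vy=-6.683
  bounce: vy ← 0.67·6.683 = 4.477
Arc 4: start y=0.000, vy=4.477 → t=0.913, apex=1.022, x_land=37.545, impact vy=-4.477
  bounce: vy ← 0.67·4.477 = 3.000
Arc 5: start y=0.000, vy=3.000 → t=0.612, apex=0.459, x_land=40.744, impact vy=-3.000
  bounce: vy ← 0.67·3.000 = 2.010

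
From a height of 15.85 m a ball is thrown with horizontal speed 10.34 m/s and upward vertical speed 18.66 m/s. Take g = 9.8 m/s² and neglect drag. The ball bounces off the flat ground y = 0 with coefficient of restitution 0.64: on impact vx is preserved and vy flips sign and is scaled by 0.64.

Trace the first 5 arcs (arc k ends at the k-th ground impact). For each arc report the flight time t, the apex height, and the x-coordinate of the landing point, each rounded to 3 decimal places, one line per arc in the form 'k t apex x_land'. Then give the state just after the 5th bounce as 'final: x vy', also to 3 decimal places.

1 4.523 33.615 46.771
2 3.353 13.769 81.436
3 2.146 5.640 103.622
4 1.373 2.310 117.822
5 0.879 0.946 126.909
final: 126.909 2.756

Arc 1: start y=15.850, vy=18.660 → t=4.523, apex=33.615, x_land=46.771, impact vy=-25.668
  bounce: vy ← 0.64·25.668 = 16.428
Arc 2: start y=0.000, vy=16.428 → t=3.353, apex=13.769, x_land=81.436, impact vy=-16.428
  bounce: vy ← 0.64·16.428 = 10.514
Arc 3: start y=0.000, vy=10.514 → t=2.146, apex=5.640, x_land=103.622, impact vy=-10.514
  bounce: vy ← 0.64·10.514 = 6.729
Arc 4: start y=0.000, vy=6.729 → t=1.373, apex=2.310, x_land=117.822, impact vy=-6.729
  bounce: vy ← 0.64·6.729 = 4.306
Arc 5: start y=0.000, vy=4.306 → t=0.879, apex=0.946, x_land=126.909, impact vy=-4.306
  bounce: vy ← 0.64·4.306 = 2.756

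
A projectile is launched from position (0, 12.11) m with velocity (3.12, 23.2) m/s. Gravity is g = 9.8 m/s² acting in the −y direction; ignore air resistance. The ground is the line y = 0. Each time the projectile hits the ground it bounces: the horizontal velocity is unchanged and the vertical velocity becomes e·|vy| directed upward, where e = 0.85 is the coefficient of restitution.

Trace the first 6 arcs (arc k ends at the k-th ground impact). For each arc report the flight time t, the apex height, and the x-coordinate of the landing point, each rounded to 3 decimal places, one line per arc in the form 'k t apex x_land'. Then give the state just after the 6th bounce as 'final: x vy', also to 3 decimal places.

Arc 1: start y=12.110, vy=23.200 → t=5.209, apex=39.571, x_land=16.253, impact vy=-27.850
  bounce: vy ← 0.85·27.850 = 23.672
Arc 2: start y=0.000, vy=23.672 → t=4.831, apex=28.590, x_land=31.325, impact vy=-23.672
  bounce: vy ← 0.85·23.672 = 20.121
Arc 3: start y=0.000, vy=20.121 → t=4.106, apex=20.656, x_land=44.137, impact vy=-20.121
  bounce: vy ← 0.85·20.121 = 17.103
Arc 4: start y=0.000, vy=17.103 → t=3.490, apex=14.924, x_land=55.027, impact vy=-17.103
  bounce: vy ← 0.85·17.103 = 14.538
Arc 5: start y=0.000, vy=14.538 → t=2.967, apex=10.783, x_land=64.284, impact vy=-14.538
  bounce: vy ← 0.85·14.538 = 12.357
Arc 6: start y=0.000, vy=12.357 → t=2.522, apex=7.791, x_land=72.152, impact vy=-12.357
  bounce: vy ← 0.85·12.357 = 10.503

1 5.209 39.571 16.253
2 4.831 28.590 31.325
3 4.106 20.656 44.137
4 3.490 14.924 55.027
5 2.967 10.783 64.284
6 2.522 7.791 72.152
final: 72.152 10.503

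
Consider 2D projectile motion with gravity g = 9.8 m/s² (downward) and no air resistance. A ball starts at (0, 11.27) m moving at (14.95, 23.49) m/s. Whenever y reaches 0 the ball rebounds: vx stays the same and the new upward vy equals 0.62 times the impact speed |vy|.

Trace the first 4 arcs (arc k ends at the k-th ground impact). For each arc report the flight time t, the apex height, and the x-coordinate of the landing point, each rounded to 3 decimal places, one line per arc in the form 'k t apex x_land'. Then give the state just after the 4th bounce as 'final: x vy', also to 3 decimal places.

Arc 1: start y=11.270, vy=23.490 → t=5.233, apex=39.422, x_land=78.239, impact vy=-27.797
  bounce: vy ← 0.62·27.797 = 17.234
Arc 2: start y=0.000, vy=17.234 → t=3.517, apex=15.154, x_land=130.820, impact vy=-17.234
  bounce: vy ← 0.62·17.234 = 10.685
Arc 3: start y=0.000, vy=10.685 → t=2.181, apex=5.825, x_land=163.421, impact vy=-10.685
  bounce: vy ← 0.62·10.685 = 6.625
Arc 4: start y=0.000, vy=6.625 → t=1.352, apex=2.239, x_land=183.634, impact vy=-6.625
  bounce: vy ← 0.62·6.625 = 4.107

1 5.233 39.422 78.239
2 3.517 15.154 130.820
3 2.181 5.825 163.421
4 1.352 2.239 183.634
final: 183.634 4.107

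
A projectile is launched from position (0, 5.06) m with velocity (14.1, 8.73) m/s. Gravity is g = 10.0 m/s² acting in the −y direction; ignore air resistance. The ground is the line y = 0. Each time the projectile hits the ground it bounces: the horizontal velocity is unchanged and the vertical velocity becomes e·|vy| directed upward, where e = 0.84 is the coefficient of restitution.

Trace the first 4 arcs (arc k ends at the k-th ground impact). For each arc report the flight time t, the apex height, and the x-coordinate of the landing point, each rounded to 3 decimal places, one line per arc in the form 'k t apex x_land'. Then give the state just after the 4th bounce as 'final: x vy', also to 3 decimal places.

1 2.205 8.871 31.090
2 2.238 6.259 62.642
3 1.880 4.416 89.145
4 1.579 3.116 111.408
final: 111.408 6.631

Arc 1: start y=5.060, vy=8.730 → t=2.205, apex=8.871, x_land=31.090, impact vy=-13.320
  bounce: vy ← 0.84·13.320 = 11.189
Arc 2: start y=0.000, vy=11.189 → t=2.238, apex=6.259, x_land=62.642, impact vy=-11.189
  bounce: vy ← 0.84·11.189 = 9.398
Arc 3: start y=0.000, vy=9.398 → t=1.880, apex=4.416, x_land=89.145, impact vy=-9.398
  bounce: vy ← 0.84·9.398 = 7.895
Arc 4: start y=0.000, vy=7.895 → t=1.579, apex=3.116, x_land=111.408, impact vy=-7.895
  bounce: vy ← 0.84·7.895 = 6.631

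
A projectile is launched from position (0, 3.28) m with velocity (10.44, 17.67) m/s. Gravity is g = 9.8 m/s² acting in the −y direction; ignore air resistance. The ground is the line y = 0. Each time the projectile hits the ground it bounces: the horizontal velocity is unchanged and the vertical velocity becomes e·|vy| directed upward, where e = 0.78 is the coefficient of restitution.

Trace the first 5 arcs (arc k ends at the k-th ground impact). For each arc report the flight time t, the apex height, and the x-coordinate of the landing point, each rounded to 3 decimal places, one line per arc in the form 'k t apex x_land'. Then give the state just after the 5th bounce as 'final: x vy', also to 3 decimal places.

1 3.783 19.210 39.495
2 3.089 11.687 71.742
3 2.409 7.111 96.895
4 1.879 4.326 116.514
5 1.466 2.632 131.817
final: 131.817 5.602

Arc 1: start y=3.280, vy=17.670 → t=3.783, apex=19.210, x_land=39.495, impact vy=-19.404
  bounce: vy ← 0.78·19.404 = 15.135
Arc 2: start y=0.000, vy=15.135 → t=3.089, apex=11.687, x_land=71.742, impact vy=-15.135
  bounce: vy ← 0.78·15.135 = 11.805
Arc 3: start y=0.000, vy=11.805 → t=2.409, apex=7.111, x_land=96.895, impact vy=-11.805
  bounce: vy ← 0.78·11.805 = 9.208
Arc 4: start y=0.000, vy=9.208 → t=1.879, apex=4.326, x_land=116.514, impact vy=-9.208
  bounce: vy ← 0.78·9.208 = 7.182
Arc 5: start y=0.000, vy=7.182 → t=1.466, apex=2.632, x_land=131.817, impact vy=-7.182
  bounce: vy ← 0.78·7.182 = 5.602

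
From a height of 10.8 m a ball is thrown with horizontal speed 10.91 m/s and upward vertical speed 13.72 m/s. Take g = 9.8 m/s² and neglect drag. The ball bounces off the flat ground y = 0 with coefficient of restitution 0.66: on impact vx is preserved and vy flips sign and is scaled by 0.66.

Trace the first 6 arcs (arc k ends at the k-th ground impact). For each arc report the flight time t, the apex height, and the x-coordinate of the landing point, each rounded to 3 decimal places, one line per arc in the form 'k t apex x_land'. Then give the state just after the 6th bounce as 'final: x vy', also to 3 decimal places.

Arc 1: start y=10.800, vy=13.720 → t=3.441, apex=20.404, x_land=37.537, impact vy=-19.998
  bounce: vy ← 0.66·19.998 = 13.199
Arc 2: start y=0.000, vy=13.199 → t=2.694, apex=8.888, x_land=66.924, impact vy=-13.199
  bounce: vy ← 0.66·13.199 = 8.711
Arc 3: start y=0.000, vy=8.711 → t=1.778, apex=3.872, x_land=86.320, impact vy=-8.711
  bounce: vy ← 0.66·8.711 = 5.749
Arc 4: start y=0.000, vy=5.749 → t=1.173, apex=1.686, x_land=99.121, impact vy=-5.749
  bounce: vy ← 0.66·5.749 = 3.795
Arc 5: start y=0.000, vy=3.795 → t=0.774, apex=0.735, x_land=107.570, impact vy=-3.795
  bounce: vy ← 0.66·3.795 = 2.504
Arc 6: start y=0.000, vy=2.504 → t=0.511, apex=0.320, x_land=113.146, impact vy=-2.504
  bounce: vy ← 0.66·2.504 = 1.653

1 3.441 20.404 37.537
2 2.694 8.888 66.924
3 1.778 3.872 86.320
4 1.173 1.686 99.121
5 0.774 0.735 107.570
6 0.511 0.320 113.146
final: 113.146 1.653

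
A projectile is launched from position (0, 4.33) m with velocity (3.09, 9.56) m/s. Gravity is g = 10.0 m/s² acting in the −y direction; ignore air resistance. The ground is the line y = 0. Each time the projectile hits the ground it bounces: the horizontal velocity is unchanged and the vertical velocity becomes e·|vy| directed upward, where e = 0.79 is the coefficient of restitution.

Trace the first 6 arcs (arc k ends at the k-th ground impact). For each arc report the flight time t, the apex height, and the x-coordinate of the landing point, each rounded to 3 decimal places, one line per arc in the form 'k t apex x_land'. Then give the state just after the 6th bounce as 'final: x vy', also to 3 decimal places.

1 2.290 8.900 7.077
2 2.108 5.554 13.590
3 1.665 3.466 18.736
4 1.316 2.163 22.801
5 1.039 1.350 26.012
6 0.821 0.843 28.549
final: 28.549 3.243

Arc 1: start y=4.330, vy=9.560 → t=2.290, apex=8.900, x_land=7.077, impact vy=-13.341
  bounce: vy ← 0.79·13.341 = 10.540
Arc 2: start y=0.000, vy=10.540 → t=2.108, apex=5.554, x_land=13.590, impact vy=-10.540
  bounce: vy ← 0.79·10.540 = 8.326
Arc 3: start y=0.000, vy=8.326 → t=1.665, apex=3.466, x_land=18.736, impact vy=-8.326
  bounce: vy ← 0.79·8.326 = 6.578
Arc 4: start y=0.000, vy=6.578 → t=1.316, apex=2.163, x_land=22.801, impact vy=-6.578
  bounce: vy ← 0.79·6.578 = 5.196
Arc 5: start y=0.000, vy=5.196 → t=1.039, apex=1.350, x_land=26.012, impact vy=-5.196
  bounce: vy ← 0.79·5.196 = 4.105
Arc 6: start y=0.000, vy=4.105 → t=0.821, apex=0.843, x_land=28.549, impact vy=-4.105
  bounce: vy ← 0.79·4.105 = 3.243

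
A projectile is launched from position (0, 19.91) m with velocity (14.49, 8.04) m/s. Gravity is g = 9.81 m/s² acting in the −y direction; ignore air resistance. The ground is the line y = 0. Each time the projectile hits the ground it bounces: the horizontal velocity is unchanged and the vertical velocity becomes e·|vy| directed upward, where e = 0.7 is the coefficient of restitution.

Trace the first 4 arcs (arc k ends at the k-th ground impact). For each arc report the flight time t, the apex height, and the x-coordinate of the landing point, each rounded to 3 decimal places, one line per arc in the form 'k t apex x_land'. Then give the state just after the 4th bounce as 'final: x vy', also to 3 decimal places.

1 2.995 23.205 43.392
2 3.045 11.370 87.515
3 2.132 5.571 118.401
4 1.492 2.730 140.021
final: 140.021 5.123

Arc 1: start y=19.910, vy=8.040 → t=2.995, apex=23.205, x_land=43.392, impact vy=-21.337
  bounce: vy ← 0.7·21.337 = 14.936
Arc 2: start y=0.000, vy=14.936 → t=3.045, apex=11.370, x_land=87.515, impact vy=-14.936
  bounce: vy ← 0.7·14.936 = 10.455
Arc 3: start y=0.000, vy=10.455 → t=2.132, apex=5.571, x_land=118.401, impact vy=-10.455
  bounce: vy ← 0.7·10.455 = 7.319
Arc 4: start y=0.000, vy=7.319 → t=1.492, apex=2.730, x_land=140.021, impact vy=-7.319
  bounce: vy ← 0.7·7.319 = 5.123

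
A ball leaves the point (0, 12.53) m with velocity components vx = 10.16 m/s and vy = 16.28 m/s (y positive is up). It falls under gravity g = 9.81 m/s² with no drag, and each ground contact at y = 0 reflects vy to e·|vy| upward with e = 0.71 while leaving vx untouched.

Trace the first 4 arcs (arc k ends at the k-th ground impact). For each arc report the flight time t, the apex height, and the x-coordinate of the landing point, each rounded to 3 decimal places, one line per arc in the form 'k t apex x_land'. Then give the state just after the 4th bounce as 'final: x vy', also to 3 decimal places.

1 3.964 26.039 40.270
2 3.272 13.126 73.511
3 2.323 6.617 97.112
4 1.649 3.336 113.868
final: 113.868 5.744

Arc 1: start y=12.530, vy=16.280 → t=3.964, apex=26.039, x_land=40.270, impact vy=-22.603
  bounce: vy ← 0.71·22.603 = 16.048
Arc 2: start y=0.000, vy=16.048 → t=3.272, apex=13.126, x_land=73.511, impact vy=-16.048
  bounce: vy ← 0.71·16.048 = 11.394
Arc 3: start y=0.000, vy=11.394 → t=2.323, apex=6.617, x_land=97.112, impact vy=-11.394
  bounce: vy ← 0.71·11.394 = 8.090
Arc 4: start y=0.000, vy=8.090 → t=1.649, apex=3.336, x_land=113.868, impact vy=-8.090
  bounce: vy ← 0.71·8.090 = 5.744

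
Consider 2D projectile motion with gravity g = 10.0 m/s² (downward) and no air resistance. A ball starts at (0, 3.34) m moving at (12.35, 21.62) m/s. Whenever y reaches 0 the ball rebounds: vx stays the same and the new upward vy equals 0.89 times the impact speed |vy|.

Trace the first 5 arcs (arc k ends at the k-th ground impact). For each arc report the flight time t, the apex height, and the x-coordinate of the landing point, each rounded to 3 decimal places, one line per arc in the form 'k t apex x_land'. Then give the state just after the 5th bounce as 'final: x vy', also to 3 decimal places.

Arc 1: start y=3.340, vy=21.620 → t=4.473, apex=26.711, x_land=55.246, impact vy=-23.113
  bounce: vy ← 0.89·23.113 = 20.571
Arc 2: start y=0.000, vy=20.571 → t=4.114, apex=21.158, x_land=106.056, impact vy=-20.571
  bounce: vy ← 0.89·20.571 = 18.308
Arc 3: start y=0.000, vy=18.308 → t=3.662, apex=16.759, x_land=151.276, impact vy=-18.308
  bounce: vy ← 0.89·18.308 = 16.294
Arc 4: start y=0.000, vy=16.294 → t=3.259, apex=13.275, x_land=191.523, impact vy=-16.294
  bounce: vy ← 0.89·16.294 = 14.502
Arc 5: start y=0.000, vy=14.502 → t=2.900, apex=10.515, x_land=227.342, impact vy=-14.502
  bounce: vy ← 0.89·14.502 = 12.907

1 4.473 26.711 55.246
2 4.114 21.158 106.056
3 3.662 16.759 151.276
4 3.259 13.275 191.523
5 2.900 10.515 227.342
final: 227.342 12.907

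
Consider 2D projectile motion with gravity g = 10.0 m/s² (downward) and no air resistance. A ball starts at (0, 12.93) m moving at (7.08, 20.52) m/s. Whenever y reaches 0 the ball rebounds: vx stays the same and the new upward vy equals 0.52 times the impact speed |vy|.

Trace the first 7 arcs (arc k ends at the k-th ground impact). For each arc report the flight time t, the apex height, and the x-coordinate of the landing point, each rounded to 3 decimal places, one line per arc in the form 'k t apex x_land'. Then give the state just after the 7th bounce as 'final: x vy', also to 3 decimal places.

1 4.659 33.984 32.986
2 2.711 9.189 52.182
3 1.410 2.485 62.164
4 0.733 0.672 67.355
5 0.381 0.182 70.054
6 0.198 0.049 71.458
7 0.103 0.013 72.188
final: 72.188 0.268

Arc 1: start y=12.930, vy=20.520 → t=4.659, apex=33.984, x_land=32.986, impact vy=-26.070
  bounce: vy ← 0.52·26.070 = 13.557
Arc 2: start y=0.000, vy=13.557 → t=2.711, apex=9.189, x_land=52.182, impact vy=-13.557
  bounce: vy ← 0.52·13.557 = 7.049
Arc 3: start y=0.000, vy=7.049 → t=1.410, apex=2.485, x_land=62.164, impact vy=-7.049
  bounce: vy ← 0.52·7.049 = 3.666
Arc 4: start y=0.000, vy=3.666 → t=0.733, apex=0.672, x_land=67.355, impact vy=-3.666
  bounce: vy ← 0.52·3.666 = 1.906
Arc 5: start y=0.000, vy=1.906 → t=0.381, apex=0.182, x_land=70.054, impact vy=-1.906
  bounce: vy ← 0.52·1.906 = 0.991
Arc 6: start y=0.000, vy=0.991 → t=0.198, apex=0.049, x_land=71.458, impact vy=-0.991
  bounce: vy ← 0.52·0.991 = 0.515
Arc 7: start y=0.000, vy=0.515 → t=0.103, apex=0.013, x_land=72.188, impact vy=-0.515
  bounce: vy ← 0.52·0.515 = 0.268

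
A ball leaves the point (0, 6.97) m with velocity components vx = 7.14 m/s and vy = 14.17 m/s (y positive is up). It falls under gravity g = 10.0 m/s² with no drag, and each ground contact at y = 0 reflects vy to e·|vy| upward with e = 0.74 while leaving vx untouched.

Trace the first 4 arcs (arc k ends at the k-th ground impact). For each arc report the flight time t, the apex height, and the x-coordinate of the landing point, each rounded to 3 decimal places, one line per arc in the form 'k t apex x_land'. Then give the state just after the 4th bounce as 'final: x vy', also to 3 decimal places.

Arc 1: start y=6.970, vy=14.170 → t=3.261, apex=17.009, x_land=23.287, impact vy=-18.444
  bounce: vy ← 0.74·18.444 = 13.649
Arc 2: start y=0.000, vy=13.649 → t=2.730, apex=9.314, x_land=42.777, impact vy=-13.649
  bounce: vy ← 0.74·13.649 = 10.100
Arc 3: start y=0.000, vy=10.100 → t=2.020, apex=5.101, x_land=57.200, impact vy=-10.100
  bounce: vy ← 0.74·10.100 = 7.474
Arc 4: start y=0.000, vy=7.474 → t=1.495, apex=2.793, x_land=67.873, impact vy=-7.474
  bounce: vy ← 0.74·7.474 = 5.531

1 3.261 17.009 23.287
2 2.730 9.314 42.777
3 2.020 5.101 57.200
4 1.495 2.793 67.873
final: 67.873 5.531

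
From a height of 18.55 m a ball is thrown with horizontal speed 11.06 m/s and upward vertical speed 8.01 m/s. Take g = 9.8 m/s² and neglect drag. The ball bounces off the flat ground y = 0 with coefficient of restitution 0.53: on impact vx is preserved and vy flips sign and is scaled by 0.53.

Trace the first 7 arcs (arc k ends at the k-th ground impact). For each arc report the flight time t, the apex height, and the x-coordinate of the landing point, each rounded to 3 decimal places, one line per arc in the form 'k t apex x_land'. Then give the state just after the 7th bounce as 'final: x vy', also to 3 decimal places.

Arc 1: start y=18.550, vy=8.010 → t=2.928, apex=21.823, x_land=32.381, impact vy=-20.682
  bounce: vy ← 0.53·20.682 = 10.961
Arc 2: start y=0.000, vy=10.961 → t=2.237, apex=6.130, x_land=57.122, impact vy=-10.961
  bounce: vy ← 0.53·10.961 = 5.810
Arc 3: start y=0.000, vy=5.810 → t=1.186, apex=1.722, x_land=70.235, impact vy=-5.810
  bounce: vy ← 0.53·5.810 = 3.079
Arc 4: start y=0.000, vy=3.079 → t=0.628, apex=0.484, x_land=77.185, impact vy=-3.079
  bounce: vy ← 0.53·3.079 = 1.632
Arc 5: start y=0.000, vy=1.632 → t=0.333, apex=0.136, x_land=80.869, impact vy=-1.632
  bounce: vy ← 0.53·1.632 = 0.865
Arc 6: start y=0.000, vy=0.865 → t=0.177, apex=0.038, x_land=82.821, impact vy=-0.865
  bounce: vy ← 0.53·0.865 = 0.458
Arc 7: start y=0.000, vy=0.458 → t=0.094, apex=0.011, x_land=83.855, impact vy=-0.458
  bounce: vy ← 0.53·0.458 = 0.243

1 2.928 21.823 32.381
2 2.237 6.130 57.122
3 1.186 1.722 70.235
4 0.628 0.484 77.185
5 0.333 0.136 80.869
6 0.177 0.038 82.821
7 0.094 0.011 83.855
final: 83.855 0.243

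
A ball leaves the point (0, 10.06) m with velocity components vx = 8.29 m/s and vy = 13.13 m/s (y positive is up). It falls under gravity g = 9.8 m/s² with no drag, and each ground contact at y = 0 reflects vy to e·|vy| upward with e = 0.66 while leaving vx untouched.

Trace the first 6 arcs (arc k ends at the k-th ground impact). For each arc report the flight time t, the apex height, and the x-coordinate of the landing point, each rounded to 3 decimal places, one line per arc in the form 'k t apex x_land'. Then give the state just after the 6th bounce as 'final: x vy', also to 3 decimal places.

1 3.301 18.856 27.369
2 2.589 8.214 48.835
3 1.709 3.578 63.003
4 1.128 1.559 72.353
5 0.744 0.679 78.525
6 0.491 0.296 82.598
final: 82.598 1.589

Arc 1: start y=10.060, vy=13.130 → t=3.301, apex=18.856, x_land=27.369, impact vy=-19.224
  bounce: vy ← 0.66·19.224 = 12.688
Arc 2: start y=0.000, vy=12.688 → t=2.589, apex=8.214, x_land=48.835, impact vy=-12.688
  bounce: vy ← 0.66·12.688 = 8.374
Arc 3: start y=0.000, vy=8.374 → t=1.709, apex=3.578, x_land=63.003, impact vy=-8.374
  bounce: vy ← 0.66·8.374 = 5.527
Arc 4: start y=0.000, vy=5.527 → t=1.128, apex=1.559, x_land=72.353, impact vy=-5.527
  bounce: vy ← 0.66·5.527 = 3.648
Arc 5: start y=0.000, vy=3.648 → t=0.744, apex=0.679, x_land=78.525, impact vy=-3.648
  bounce: vy ← 0.66·3.648 = 2.408
Arc 6: start y=0.000, vy=2.408 → t=0.491, apex=0.296, x_land=82.598, impact vy=-2.408
  bounce: vy ← 0.66·2.408 = 1.589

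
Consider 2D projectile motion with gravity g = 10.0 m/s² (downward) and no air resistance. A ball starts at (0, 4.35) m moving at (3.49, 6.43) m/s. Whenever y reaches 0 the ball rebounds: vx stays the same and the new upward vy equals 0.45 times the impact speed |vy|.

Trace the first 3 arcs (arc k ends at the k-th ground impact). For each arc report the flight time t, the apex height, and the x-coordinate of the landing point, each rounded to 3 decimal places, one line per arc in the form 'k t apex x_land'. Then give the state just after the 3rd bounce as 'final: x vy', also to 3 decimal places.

Arc 1: start y=4.350, vy=6.430 → t=1.776, apex=6.417, x_land=6.198, impact vy=-11.329
  bounce: vy ← 0.45·11.329 = 5.098
Arc 2: start y=0.000, vy=5.098 → t=1.020, apex=1.299, x_land=9.756, impact vy=-5.098
  bounce: vy ← 0.45·5.098 = 2.294
Arc 3: start y=0.000, vy=2.294 → t=0.459, apex=0.263, x_land=11.358, impact vy=-2.294
  bounce: vy ← 0.45·2.294 = 1.032

1 1.776 6.417 6.198
2 1.020 1.299 9.756
3 0.459 0.263 11.358
final: 11.358 1.032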